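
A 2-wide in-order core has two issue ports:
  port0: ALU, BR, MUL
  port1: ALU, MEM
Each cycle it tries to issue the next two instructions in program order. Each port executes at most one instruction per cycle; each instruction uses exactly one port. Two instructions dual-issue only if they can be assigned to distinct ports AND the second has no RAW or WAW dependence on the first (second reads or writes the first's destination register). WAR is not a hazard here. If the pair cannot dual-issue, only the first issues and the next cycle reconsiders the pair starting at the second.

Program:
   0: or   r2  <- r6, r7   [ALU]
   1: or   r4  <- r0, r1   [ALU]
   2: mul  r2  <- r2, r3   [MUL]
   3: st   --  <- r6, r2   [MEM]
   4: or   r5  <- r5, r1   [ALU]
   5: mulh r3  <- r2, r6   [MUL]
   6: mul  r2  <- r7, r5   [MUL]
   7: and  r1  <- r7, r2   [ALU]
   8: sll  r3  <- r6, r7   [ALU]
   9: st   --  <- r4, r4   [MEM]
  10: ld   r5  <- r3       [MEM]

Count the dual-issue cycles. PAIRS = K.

0. or/or @i0/i1  | pair
1. mul @i2  | RAW r2
2. st/or @i3/i4  | pair
3. mulh @i5  | no-port MUL/MUL
4. mul @i6  | RAW r2
5. and/sll @i7/i8  | pair
6. st @i9  | no-port MEM/MEM
7. ld @i10  | tail

PAIRS = 3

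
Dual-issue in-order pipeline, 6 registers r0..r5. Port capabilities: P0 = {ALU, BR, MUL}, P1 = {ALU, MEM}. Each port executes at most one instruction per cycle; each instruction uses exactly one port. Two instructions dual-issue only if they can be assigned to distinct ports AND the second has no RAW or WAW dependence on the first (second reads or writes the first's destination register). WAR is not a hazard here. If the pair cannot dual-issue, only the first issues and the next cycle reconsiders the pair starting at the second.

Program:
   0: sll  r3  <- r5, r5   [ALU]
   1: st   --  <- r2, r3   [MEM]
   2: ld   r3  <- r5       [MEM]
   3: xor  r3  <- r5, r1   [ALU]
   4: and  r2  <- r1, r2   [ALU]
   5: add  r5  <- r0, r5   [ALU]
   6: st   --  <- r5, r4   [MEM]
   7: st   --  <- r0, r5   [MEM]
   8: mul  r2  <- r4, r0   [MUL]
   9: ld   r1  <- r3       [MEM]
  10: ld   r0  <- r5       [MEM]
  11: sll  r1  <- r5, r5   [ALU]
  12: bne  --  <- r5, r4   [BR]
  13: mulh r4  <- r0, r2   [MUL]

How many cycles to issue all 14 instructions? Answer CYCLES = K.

[0] i0  sll  -- RAW r3
[1] i1  st  -- no-port MEM/MEM
[2] i2  ld  -- WAW r3
[3] i3,i4  xor+and  -- dual
[4] i5  add  -- RAW r5
[5] i6  st  -- no-port MEM/MEM
[6] i7,i8  st+mul  -- dual
[7] i9  ld  -- no-port MEM/MEM
[8] i10,i11  ld+sll  -- dual
[9] i12  bne  -- no-port BR/MUL
[10] i13  mulh  -- tail

CYCLES = 11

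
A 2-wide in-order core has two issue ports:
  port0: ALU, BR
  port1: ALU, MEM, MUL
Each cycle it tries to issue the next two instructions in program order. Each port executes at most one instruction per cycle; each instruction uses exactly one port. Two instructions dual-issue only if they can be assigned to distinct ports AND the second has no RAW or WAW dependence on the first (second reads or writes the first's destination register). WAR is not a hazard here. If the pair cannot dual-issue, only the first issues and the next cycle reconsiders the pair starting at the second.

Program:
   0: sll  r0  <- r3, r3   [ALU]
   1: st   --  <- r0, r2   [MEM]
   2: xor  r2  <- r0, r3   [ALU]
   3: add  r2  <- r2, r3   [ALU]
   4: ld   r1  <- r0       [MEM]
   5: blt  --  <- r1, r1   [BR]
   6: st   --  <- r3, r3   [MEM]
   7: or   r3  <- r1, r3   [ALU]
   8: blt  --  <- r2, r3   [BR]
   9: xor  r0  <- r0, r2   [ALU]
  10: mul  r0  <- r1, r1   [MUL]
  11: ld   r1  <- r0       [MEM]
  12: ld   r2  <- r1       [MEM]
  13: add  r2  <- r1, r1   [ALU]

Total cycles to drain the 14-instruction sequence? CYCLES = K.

CYCLES = 10

#0 head=0: sll.ALU i0 RAW r0
#1 head=1: st.MEM;xor.ALU i1,i2 pair
#2 head=3: add.ALU;ld.MEM i3,i4 pair
#3 head=5: blt.BR;st.MEM i5,i6 pair
#4 head=7: or.ALU i7 RAW r3
#5 head=8: blt.BR;xor.ALU i8,i9 pair
#6 head=10: mul.MUL i10 no-port MUL/MEM
#7 head=11: ld.MEM i11 no-port MEM/MEM
#8 head=12: ld.MEM i12 WAW r2
#9 head=13: add.ALU i13 tail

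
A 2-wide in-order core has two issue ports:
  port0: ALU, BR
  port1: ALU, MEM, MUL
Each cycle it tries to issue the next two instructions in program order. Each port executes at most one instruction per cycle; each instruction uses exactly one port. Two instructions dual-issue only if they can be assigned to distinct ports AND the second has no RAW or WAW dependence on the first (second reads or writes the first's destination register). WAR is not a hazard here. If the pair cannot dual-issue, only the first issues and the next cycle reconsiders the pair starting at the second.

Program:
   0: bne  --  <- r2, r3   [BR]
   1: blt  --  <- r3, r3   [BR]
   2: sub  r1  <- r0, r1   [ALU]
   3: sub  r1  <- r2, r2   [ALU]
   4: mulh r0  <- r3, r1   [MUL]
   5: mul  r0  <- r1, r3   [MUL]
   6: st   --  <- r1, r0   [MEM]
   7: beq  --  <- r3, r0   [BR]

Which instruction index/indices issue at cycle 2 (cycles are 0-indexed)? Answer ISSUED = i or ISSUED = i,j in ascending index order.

#0 head=0: bne.BR i0 no-port BR/BR
#1 head=1: blt.BR+sub.ALU i1+i2 pair
#2 head=3: sub.ALU i3 RAW r1
#3 head=4: mulh.MUL i4 no-port MUL/MUL
#4 head=5: mul.MUL i5 no-port MUL/MEM
#5 head=6: st.MEM+beq.BR i6+i7 pair

ISSUED = 3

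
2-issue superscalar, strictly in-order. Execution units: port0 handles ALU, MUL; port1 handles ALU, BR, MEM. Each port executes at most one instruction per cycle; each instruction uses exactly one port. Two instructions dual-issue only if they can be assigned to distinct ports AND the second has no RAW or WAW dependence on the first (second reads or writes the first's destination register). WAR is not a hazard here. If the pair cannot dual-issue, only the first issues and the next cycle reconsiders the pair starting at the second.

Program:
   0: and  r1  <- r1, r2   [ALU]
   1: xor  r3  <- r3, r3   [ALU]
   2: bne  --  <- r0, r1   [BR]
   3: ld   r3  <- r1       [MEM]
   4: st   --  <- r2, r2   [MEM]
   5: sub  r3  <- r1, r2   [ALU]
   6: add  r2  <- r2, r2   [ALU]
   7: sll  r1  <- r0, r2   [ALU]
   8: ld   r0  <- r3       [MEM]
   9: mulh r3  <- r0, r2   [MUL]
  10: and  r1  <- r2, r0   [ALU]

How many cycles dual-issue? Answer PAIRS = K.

PAIRS = 4

[0] i0&i1  and/xor  -- dual
[1] i2  bne  -- no-port BR/MEM
[2] i3  ld  -- no-port MEM/MEM
[3] i4&i5  st/sub  -- dual
[4] i6  add  -- RAW r2
[5] i7&i8  sll/ld  -- dual
[6] i9&i10  mulh/and  -- dual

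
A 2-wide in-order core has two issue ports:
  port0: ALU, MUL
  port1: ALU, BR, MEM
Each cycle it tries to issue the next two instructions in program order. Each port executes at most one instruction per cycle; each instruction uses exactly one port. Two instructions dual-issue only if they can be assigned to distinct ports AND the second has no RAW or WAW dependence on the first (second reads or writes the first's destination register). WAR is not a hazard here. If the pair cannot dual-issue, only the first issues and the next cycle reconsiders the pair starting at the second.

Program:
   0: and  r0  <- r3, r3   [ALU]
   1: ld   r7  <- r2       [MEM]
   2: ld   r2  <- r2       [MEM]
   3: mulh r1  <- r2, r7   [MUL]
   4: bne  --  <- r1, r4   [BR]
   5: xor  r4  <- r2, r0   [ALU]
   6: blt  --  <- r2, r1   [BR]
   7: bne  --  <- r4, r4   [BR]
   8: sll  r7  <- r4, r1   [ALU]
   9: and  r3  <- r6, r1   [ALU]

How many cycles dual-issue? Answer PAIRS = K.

c0: i0+i1 and.ALU;ld.MEM  dual
c1: i2 ld.MEM  RAW r2
c2: i3 mulh.MUL  RAW r1
c3: i4+i5 bne.BR;xor.ALU  dual
c4: i6 blt.BR  no-port BR/BR
c5: i7+i8 bne.BR;sll.ALU  dual
c6: i9 and.ALU  tail

PAIRS = 3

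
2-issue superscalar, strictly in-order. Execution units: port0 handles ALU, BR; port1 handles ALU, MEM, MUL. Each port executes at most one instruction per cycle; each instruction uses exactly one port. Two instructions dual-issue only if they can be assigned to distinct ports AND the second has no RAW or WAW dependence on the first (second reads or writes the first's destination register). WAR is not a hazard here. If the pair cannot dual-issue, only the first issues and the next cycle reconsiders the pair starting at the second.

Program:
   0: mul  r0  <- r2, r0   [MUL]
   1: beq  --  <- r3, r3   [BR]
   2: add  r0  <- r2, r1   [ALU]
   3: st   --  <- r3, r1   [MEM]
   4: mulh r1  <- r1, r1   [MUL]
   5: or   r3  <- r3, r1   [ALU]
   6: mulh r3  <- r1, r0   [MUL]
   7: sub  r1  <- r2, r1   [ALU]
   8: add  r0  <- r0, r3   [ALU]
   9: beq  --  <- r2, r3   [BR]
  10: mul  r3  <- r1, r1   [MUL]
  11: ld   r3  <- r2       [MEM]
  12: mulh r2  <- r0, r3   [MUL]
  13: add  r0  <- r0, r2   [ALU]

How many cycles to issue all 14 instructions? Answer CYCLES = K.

c0: i0&i1 mul beq  dual
c1: i2&i3 add st  dual
c2: i4 mulh  RAW r1
c3: i5 or  WAW r3
c4: i6&i7 mulh sub  dual
c5: i8&i9 add beq  dual
c6: i10 mul  no-port MUL/MEM
c7: i11 ld  no-port MEM/MUL
c8: i12 mulh  RAW r2
c9: i13 add  tail

CYCLES = 10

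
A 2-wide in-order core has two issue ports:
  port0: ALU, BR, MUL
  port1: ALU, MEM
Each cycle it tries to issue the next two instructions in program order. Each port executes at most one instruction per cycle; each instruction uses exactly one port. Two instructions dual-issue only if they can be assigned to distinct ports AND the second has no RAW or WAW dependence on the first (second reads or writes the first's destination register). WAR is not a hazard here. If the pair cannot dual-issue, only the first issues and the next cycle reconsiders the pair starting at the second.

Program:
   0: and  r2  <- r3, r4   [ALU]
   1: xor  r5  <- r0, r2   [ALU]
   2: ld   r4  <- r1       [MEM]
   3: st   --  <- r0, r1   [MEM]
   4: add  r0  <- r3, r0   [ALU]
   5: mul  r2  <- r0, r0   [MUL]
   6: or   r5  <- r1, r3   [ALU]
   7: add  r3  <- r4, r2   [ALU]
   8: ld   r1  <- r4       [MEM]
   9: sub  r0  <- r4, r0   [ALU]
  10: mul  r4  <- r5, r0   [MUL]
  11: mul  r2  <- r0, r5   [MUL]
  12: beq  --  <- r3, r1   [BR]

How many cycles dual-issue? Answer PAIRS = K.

c0: i0 and  RAW r2
c1: i1,i2 xor+ld  dual
c2: i3,i4 st+add  dual
c3: i5,i6 mul+or  dual
c4: i7,i8 add+ld  dual
c5: i9 sub  RAW r0
c6: i10 mul  no-port MUL/MUL
c7: i11 mul  no-port MUL/BR
c8: i12 beq  tail

PAIRS = 4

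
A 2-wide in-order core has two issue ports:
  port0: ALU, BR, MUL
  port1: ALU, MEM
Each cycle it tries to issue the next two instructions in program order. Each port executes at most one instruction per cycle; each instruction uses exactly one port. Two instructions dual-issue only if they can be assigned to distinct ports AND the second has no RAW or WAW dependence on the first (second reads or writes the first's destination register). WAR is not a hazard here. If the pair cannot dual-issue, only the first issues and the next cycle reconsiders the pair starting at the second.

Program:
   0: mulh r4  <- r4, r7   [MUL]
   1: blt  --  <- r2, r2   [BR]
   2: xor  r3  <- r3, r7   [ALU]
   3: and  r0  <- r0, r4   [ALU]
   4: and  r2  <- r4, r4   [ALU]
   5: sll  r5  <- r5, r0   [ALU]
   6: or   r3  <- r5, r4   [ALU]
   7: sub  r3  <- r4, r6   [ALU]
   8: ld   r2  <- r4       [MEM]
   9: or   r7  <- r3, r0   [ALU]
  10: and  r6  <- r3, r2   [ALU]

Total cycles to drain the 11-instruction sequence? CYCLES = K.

CYCLES = 7

0. mulh @i0  | no-port MUL/BR
1. blt/xor @i1,i2  | pair
2. and/and @i3,i4  | pair
3. sll @i5  | RAW r5
4. or @i6  | WAW r3
5. sub/ld @i7,i8  | pair
6. or/and @i9,i10  | pair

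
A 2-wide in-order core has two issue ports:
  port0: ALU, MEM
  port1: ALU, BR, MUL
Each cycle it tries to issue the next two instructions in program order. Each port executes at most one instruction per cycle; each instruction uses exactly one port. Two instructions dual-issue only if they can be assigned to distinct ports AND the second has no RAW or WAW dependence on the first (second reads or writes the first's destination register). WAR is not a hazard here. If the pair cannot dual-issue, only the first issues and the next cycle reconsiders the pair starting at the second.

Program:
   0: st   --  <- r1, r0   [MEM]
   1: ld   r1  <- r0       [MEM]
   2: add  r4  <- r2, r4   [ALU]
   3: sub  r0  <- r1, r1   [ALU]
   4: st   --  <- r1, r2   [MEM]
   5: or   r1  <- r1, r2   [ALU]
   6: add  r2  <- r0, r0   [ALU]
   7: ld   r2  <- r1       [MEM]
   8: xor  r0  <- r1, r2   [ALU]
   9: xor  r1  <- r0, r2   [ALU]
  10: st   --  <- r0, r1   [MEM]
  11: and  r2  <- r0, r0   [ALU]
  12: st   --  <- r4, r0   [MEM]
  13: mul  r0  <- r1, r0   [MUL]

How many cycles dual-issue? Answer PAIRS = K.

PAIRS = 5

[0] i0  st.MEM  -- no-port MEM/MEM
[1] i1/i2  ld.MEM+add.ALU  -- 2-wide
[2] i3/i4  sub.ALU+st.MEM  -- 2-wide
[3] i5/i6  or.ALU+add.ALU  -- 2-wide
[4] i7  ld.MEM  -- RAW r2
[5] i8  xor.ALU  -- RAW r0
[6] i9  xor.ALU  -- RAW r1
[7] i10/i11  st.MEM+and.ALU  -- 2-wide
[8] i12/i13  st.MEM+mul.MUL  -- 2-wide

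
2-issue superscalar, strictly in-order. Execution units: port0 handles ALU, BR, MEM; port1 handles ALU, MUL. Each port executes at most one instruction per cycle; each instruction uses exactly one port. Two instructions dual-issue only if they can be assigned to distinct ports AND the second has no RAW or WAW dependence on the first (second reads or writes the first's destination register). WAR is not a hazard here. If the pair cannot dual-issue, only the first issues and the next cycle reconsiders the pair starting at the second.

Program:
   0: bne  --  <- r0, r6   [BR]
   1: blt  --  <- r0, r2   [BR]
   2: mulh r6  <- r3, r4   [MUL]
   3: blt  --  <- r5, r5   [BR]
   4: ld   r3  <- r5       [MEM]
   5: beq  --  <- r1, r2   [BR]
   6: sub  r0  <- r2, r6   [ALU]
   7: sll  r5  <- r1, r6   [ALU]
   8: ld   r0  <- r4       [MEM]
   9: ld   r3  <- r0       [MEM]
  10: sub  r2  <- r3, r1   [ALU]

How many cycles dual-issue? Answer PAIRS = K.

[0] i0  bne  -- no-port BR/BR
[1] i1/i2  blt mulh  -- pair
[2] i3  blt  -- no-port BR/MEM
[3] i4  ld  -- no-port MEM/BR
[4] i5/i6  beq sub  -- pair
[5] i7/i8  sll ld  -- pair
[6] i9  ld  -- RAW r3
[7] i10  sub  -- tail

PAIRS = 3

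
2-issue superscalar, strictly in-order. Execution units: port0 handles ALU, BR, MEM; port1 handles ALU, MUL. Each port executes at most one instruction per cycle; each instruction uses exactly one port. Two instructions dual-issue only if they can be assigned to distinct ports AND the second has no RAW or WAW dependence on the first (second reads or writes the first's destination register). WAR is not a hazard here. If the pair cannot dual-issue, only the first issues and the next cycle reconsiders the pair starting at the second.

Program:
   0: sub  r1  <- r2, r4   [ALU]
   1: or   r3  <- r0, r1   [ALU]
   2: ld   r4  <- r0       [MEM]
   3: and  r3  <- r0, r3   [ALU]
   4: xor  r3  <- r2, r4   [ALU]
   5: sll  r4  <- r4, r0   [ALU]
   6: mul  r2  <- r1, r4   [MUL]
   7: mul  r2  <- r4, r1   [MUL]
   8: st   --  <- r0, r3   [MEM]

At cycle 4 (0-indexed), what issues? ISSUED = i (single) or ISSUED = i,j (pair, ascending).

ISSUED = 6

c0: i0 sub.ALU  RAW r1
c1: i1+i2 or.ALU ld.MEM  dual
c2: i3 and.ALU  WAW r3
c3: i4+i5 xor.ALU sll.ALU  dual
c4: i6 mul.MUL  no-port MUL/MUL
c5: i7+i8 mul.MUL st.MEM  dual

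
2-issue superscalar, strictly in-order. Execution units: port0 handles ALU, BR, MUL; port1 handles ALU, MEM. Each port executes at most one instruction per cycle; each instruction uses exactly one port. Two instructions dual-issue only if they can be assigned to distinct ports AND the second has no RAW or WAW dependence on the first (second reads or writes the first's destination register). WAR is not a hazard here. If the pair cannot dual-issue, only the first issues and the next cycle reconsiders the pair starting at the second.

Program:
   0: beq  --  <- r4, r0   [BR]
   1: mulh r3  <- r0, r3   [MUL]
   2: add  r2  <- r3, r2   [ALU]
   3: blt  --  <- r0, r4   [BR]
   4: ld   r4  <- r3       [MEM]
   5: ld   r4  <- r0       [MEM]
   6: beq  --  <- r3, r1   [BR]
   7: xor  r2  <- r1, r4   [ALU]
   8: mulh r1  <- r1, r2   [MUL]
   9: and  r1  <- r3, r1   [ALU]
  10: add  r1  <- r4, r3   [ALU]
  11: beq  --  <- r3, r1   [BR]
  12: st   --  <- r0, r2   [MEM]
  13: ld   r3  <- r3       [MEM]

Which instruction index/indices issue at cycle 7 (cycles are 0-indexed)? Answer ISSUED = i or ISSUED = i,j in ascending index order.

[0] i0  beq.BR  -- no-port BR/MUL
[1] i1  mulh.MUL  -- RAW r3
[2] i2/i3  add.ALU/blt.BR  -- dual
[3] i4  ld.MEM  -- no-port MEM/MEM
[4] i5/i6  ld.MEM/beq.BR  -- dual
[5] i7  xor.ALU  -- RAW r2
[6] i8  mulh.MUL  -- RAW+WAW r1
[7] i9  and.ALU  -- WAW r1
[8] i10  add.ALU  -- RAW r1
[9] i11/i12  beq.BR/st.MEM  -- dual
[10] i13  ld.MEM  -- tail

ISSUED = 9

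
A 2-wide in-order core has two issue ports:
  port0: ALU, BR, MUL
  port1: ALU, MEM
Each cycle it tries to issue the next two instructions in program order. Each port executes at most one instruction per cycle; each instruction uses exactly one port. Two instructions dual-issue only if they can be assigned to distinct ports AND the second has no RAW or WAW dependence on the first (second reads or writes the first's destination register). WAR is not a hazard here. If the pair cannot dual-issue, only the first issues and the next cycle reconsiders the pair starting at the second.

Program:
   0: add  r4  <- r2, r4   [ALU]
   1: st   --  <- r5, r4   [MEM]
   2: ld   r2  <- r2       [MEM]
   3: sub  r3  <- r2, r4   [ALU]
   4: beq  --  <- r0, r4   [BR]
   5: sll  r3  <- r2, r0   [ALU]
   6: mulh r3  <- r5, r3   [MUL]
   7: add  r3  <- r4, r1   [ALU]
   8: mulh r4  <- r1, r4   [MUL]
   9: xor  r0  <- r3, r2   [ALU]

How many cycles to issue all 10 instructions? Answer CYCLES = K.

#0 head=0: add i0 RAW r4
#1 head=1: st i1 no-port MEM/MEM
#2 head=2: ld i2 RAW r2
#3 head=3: sub+beq i3&i4 2-wide
#4 head=5: sll i5 RAW+WAW r3
#5 head=6: mulh i6 WAW r3
#6 head=7: add+mulh i7&i8 2-wide
#7 head=9: xor i9 tail

CYCLES = 8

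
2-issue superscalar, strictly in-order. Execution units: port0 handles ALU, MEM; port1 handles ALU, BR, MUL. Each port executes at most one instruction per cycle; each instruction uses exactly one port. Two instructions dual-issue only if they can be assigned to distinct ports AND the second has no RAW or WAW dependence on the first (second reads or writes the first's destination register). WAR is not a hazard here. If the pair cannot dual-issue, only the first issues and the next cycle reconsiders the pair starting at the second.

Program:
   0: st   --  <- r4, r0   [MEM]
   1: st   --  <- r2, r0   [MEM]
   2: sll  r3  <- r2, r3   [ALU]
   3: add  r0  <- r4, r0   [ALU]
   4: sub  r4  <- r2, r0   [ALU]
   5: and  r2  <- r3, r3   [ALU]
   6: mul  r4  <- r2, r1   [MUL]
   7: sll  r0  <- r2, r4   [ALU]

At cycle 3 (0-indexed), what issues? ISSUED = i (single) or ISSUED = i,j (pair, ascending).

ISSUED = 4,5

t=0 i0:st ; no-port MEM/MEM
t=1 i1&i2:st;sll ; dual
t=2 i3:add ; RAW r0
t=3 i4&i5:sub;and ; dual
t=4 i6:mul ; RAW r4
t=5 i7:sll ; tail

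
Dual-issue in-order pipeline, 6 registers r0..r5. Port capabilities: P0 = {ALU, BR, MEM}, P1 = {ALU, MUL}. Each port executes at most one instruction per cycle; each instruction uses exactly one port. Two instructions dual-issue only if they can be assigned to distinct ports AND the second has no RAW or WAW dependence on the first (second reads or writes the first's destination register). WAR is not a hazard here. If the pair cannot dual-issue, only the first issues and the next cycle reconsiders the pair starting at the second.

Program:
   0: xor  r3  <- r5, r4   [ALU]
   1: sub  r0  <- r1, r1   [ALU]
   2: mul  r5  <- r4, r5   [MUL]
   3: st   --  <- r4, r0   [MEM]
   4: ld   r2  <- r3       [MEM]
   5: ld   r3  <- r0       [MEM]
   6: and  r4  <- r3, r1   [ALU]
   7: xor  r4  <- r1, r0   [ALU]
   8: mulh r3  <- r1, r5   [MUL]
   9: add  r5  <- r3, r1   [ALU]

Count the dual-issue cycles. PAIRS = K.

PAIRS = 3

0. xor.ALU sub.ALU @i0&i1  | dual
1. mul.MUL st.MEM @i2&i3  | dual
2. ld.MEM @i4  | no-port MEM/MEM
3. ld.MEM @i5  | RAW r3
4. and.ALU @i6  | WAW r4
5. xor.ALU mulh.MUL @i7&i8  | dual
6. add.ALU @i9  | tail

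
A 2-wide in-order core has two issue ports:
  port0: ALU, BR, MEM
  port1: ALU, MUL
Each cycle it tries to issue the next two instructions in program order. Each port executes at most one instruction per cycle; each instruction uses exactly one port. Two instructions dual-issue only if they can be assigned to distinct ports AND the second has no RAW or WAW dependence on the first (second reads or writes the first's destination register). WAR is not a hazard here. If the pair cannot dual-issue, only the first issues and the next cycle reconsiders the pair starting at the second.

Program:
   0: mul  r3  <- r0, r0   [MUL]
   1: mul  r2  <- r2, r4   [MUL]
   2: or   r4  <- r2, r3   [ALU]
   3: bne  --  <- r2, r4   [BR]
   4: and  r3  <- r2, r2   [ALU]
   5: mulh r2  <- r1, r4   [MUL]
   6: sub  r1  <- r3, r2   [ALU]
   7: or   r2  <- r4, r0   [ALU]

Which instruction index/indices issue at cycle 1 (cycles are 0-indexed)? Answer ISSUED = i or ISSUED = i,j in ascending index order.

t=0 i0:mul ; no-port MUL/MUL
t=1 i1:mul ; RAW r2
t=2 i2:or ; RAW r4
t=3 i3/i4:bne/and ; dual
t=4 i5:mulh ; RAW r2
t=5 i6/i7:sub/or ; dual

ISSUED = 1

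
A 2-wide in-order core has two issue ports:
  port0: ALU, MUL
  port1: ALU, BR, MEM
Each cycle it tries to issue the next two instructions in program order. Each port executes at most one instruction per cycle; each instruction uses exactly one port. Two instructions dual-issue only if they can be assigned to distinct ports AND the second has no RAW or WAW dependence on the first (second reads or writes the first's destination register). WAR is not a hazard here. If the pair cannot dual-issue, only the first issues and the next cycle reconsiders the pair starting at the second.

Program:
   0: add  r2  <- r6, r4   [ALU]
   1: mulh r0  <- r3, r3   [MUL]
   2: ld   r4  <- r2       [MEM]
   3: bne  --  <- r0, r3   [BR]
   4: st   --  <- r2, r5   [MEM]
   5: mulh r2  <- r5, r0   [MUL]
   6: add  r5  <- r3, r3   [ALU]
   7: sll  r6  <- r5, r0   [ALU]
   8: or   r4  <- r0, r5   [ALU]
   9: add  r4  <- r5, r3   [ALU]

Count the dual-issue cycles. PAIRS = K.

PAIRS = 3

  cy0 -> i0/i1 (add.ALU;mulh.MUL) pair
  cy1 -> i2 (ld.MEM) no-port MEM/BR
  cy2 -> i3 (bne.BR) no-port BR/MEM
  cy3 -> i4/i5 (st.MEM;mulh.MUL) pair
  cy4 -> i6 (add.ALU) RAW r5
  cy5 -> i7/i8 (sll.ALU;or.ALU) pair
  cy6 -> i9 (add.ALU) tail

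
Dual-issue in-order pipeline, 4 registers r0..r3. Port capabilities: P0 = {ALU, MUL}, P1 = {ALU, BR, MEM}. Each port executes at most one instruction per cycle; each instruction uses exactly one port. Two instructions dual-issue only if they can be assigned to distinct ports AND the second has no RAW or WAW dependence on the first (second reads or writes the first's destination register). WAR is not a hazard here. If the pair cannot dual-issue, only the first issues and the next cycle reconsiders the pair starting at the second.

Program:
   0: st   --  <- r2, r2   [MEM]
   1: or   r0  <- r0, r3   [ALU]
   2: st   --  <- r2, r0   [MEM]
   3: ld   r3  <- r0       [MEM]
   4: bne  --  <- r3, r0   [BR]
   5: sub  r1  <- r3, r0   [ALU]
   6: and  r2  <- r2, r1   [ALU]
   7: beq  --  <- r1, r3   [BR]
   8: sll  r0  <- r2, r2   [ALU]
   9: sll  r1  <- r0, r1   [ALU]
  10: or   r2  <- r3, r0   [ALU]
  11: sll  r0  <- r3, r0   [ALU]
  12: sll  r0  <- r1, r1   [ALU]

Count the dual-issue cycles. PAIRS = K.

c0: i0,i1 st.MEM;or.ALU  2-wide
c1: i2 st.MEM  no-port MEM/MEM
c2: i3 ld.MEM  no-port MEM/BR
c3: i4,i5 bne.BR;sub.ALU  2-wide
c4: i6,i7 and.ALU;beq.BR  2-wide
c5: i8 sll.ALU  RAW r0
c6: i9,i10 sll.ALU;or.ALU  2-wide
c7: i11 sll.ALU  WAW r0
c8: i12 sll.ALU  tail

PAIRS = 4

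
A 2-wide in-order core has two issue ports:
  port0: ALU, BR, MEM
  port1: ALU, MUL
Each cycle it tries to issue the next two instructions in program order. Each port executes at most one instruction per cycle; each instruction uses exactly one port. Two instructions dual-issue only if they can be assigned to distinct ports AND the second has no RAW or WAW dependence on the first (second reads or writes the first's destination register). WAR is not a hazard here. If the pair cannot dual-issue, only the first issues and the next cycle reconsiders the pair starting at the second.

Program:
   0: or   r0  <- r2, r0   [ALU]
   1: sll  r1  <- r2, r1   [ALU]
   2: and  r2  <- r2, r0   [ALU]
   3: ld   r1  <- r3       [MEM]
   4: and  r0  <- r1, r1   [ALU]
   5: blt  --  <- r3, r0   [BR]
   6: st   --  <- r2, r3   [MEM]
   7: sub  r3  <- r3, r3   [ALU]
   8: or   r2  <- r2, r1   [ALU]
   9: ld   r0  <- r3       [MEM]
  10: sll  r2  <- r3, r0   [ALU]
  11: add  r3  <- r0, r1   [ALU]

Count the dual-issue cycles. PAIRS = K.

PAIRS = 5

#0 head=0: or.ALU sll.ALU i0+i1 2-wide
#1 head=2: and.ALU ld.MEM i2+i3 2-wide
#2 head=4: and.ALU i4 RAW r0
#3 head=5: blt.BR i5 no-port BR/MEM
#4 head=6: st.MEM sub.ALU i6+i7 2-wide
#5 head=8: or.ALU ld.MEM i8+i9 2-wide
#6 head=10: sll.ALU add.ALU i10+i11 2-wide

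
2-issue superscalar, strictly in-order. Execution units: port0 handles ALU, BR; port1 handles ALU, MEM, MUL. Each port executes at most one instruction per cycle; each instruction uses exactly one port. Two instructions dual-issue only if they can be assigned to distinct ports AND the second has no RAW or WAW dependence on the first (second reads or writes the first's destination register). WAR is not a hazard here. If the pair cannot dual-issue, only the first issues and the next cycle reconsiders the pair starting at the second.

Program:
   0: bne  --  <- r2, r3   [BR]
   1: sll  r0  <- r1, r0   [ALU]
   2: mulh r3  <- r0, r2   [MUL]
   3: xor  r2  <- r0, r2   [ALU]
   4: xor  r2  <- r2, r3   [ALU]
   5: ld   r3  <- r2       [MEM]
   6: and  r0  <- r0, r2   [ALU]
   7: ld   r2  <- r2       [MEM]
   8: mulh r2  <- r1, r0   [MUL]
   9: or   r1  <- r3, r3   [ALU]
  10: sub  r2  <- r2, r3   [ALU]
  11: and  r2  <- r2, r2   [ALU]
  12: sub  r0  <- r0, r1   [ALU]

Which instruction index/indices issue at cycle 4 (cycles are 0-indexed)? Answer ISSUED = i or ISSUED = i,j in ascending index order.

c0: i0+i1 bne/sll  2-wide
c1: i2+i3 mulh/xor  2-wide
c2: i4 xor  RAW r2
c3: i5+i6 ld/and  2-wide
c4: i7 ld  no-port MEM/MUL
c5: i8+i9 mulh/or  2-wide
c6: i10 sub  RAW+WAW r2
c7: i11+i12 and/sub  2-wide

ISSUED = 7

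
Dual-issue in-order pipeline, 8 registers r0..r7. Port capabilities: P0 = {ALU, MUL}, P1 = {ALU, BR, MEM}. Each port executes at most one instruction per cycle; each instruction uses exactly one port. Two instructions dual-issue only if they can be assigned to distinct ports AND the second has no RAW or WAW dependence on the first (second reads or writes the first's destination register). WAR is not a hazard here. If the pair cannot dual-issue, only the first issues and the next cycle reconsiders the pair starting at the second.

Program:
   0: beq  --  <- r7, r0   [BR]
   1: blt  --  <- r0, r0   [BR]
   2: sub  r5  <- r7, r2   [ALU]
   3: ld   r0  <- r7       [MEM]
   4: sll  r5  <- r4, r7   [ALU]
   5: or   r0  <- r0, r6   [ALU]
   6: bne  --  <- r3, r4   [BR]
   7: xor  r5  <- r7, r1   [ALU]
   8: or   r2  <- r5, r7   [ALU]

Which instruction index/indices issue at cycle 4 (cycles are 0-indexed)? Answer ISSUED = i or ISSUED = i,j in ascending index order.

  cy0 -> i0 (beq) no-port BR/BR
  cy1 -> i1/i2 (blt sub) dual
  cy2 -> i3/i4 (ld sll) dual
  cy3 -> i5/i6 (or bne) dual
  cy4 -> i7 (xor) RAW r5
  cy5 -> i8 (or) tail

ISSUED = 7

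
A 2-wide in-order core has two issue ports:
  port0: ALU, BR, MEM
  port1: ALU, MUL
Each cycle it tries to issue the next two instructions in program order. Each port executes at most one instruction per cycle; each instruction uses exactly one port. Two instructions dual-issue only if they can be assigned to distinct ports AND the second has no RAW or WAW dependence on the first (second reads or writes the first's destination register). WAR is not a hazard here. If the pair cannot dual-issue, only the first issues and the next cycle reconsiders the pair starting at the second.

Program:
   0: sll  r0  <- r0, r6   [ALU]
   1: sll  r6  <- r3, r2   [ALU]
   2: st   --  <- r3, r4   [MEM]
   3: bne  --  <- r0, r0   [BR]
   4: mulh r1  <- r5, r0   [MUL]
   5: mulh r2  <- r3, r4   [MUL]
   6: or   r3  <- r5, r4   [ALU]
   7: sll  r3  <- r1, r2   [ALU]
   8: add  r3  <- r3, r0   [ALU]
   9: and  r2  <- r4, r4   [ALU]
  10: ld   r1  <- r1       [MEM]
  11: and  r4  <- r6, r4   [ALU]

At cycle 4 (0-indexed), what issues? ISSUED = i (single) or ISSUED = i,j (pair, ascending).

ISSUED = 7

#0 head=0: sll;sll i0/i1 pair
#1 head=2: st i2 no-port MEM/BR
#2 head=3: bne;mulh i3/i4 pair
#3 head=5: mulh;or i5/i6 pair
#4 head=7: sll i7 RAW+WAW r3
#5 head=8: add;and i8/i9 pair
#6 head=10: ld;and i10/i11 pair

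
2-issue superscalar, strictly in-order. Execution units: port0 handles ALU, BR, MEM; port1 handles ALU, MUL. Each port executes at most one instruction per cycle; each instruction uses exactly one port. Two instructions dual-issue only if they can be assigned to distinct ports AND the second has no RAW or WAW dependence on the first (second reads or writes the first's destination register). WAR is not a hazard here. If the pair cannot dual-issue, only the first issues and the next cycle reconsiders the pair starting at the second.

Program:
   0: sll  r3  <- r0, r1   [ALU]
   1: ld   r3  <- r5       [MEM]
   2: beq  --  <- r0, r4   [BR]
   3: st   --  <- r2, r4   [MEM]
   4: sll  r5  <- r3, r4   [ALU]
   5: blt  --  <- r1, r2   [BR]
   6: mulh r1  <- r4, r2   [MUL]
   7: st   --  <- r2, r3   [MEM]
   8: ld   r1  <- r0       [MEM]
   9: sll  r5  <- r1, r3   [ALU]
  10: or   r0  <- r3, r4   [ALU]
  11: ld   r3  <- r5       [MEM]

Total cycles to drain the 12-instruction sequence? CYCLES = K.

CYCLES = 9

  cy0 -> i0 (sll.ALU) WAW r3
  cy1 -> i1 (ld.MEM) no-port MEM/BR
  cy2 -> i2 (beq.BR) no-port BR/MEM
  cy3 -> i3&i4 (st.MEM;sll.ALU) dual
  cy4 -> i5&i6 (blt.BR;mulh.MUL) dual
  cy5 -> i7 (st.MEM) no-port MEM/MEM
  cy6 -> i8 (ld.MEM) RAW r1
  cy7 -> i9&i10 (sll.ALU;or.ALU) dual
  cy8 -> i11 (ld.MEM) tail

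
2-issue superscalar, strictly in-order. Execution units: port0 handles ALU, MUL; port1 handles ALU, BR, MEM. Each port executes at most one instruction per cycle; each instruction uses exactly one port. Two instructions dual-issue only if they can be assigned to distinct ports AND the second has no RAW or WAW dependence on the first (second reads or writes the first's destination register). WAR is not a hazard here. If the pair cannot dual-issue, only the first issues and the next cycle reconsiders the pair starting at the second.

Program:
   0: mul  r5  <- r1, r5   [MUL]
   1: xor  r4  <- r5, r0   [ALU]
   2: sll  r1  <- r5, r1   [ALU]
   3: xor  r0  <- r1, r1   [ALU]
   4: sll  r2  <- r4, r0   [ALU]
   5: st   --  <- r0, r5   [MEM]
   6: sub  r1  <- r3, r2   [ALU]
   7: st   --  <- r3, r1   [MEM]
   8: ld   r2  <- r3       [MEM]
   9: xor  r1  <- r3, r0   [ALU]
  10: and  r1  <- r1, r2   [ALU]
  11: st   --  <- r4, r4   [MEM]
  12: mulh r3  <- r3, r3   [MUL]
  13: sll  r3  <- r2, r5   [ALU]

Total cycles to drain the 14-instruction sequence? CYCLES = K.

[0] i0  mul.MUL  -- RAW r5
[1] i1/i2  xor.ALU;sll.ALU  -- 2-wide
[2] i3  xor.ALU  -- RAW r0
[3] i4/i5  sll.ALU;st.MEM  -- 2-wide
[4] i6  sub.ALU  -- RAW r1
[5] i7  st.MEM  -- no-port MEM/MEM
[6] i8/i9  ld.MEM;xor.ALU  -- 2-wide
[7] i10/i11  and.ALU;st.MEM  -- 2-wide
[8] i12  mulh.MUL  -- WAW r3
[9] i13  sll.ALU  -- tail

CYCLES = 10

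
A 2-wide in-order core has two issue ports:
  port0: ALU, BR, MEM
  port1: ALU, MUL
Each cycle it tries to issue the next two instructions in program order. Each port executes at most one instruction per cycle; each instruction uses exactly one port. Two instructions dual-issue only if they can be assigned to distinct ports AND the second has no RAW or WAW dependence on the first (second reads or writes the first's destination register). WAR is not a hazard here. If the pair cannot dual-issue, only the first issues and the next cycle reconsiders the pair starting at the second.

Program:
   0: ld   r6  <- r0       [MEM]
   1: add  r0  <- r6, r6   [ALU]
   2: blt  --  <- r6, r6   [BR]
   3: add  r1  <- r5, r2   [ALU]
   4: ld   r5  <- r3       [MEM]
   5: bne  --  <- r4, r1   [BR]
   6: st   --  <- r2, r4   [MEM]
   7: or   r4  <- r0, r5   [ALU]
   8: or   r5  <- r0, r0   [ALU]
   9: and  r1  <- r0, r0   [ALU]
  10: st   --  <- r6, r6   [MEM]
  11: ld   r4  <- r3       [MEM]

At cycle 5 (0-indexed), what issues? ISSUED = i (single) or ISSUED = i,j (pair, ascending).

c0: i0 ld  RAW r6
c1: i1&i2 add/blt  dual
c2: i3&i4 add/ld  dual
c3: i5 bne  no-port BR/MEM
c4: i6&i7 st/or  dual
c5: i8&i9 or/and  dual
c6: i10 st  no-port MEM/MEM
c7: i11 ld  tail

ISSUED = 8,9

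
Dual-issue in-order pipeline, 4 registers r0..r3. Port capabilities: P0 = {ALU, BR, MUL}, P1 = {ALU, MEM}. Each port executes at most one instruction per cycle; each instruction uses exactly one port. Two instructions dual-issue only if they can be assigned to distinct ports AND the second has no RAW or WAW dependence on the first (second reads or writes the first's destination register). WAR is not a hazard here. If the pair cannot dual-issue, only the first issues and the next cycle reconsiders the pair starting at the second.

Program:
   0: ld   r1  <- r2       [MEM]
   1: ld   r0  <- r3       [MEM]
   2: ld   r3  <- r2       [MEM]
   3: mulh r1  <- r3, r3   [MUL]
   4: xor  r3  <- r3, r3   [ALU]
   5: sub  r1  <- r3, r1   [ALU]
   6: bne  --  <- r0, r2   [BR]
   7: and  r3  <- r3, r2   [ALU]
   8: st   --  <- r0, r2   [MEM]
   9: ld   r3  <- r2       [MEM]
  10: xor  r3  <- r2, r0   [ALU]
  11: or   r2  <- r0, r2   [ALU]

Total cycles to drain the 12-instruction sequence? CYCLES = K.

t=0 i0:ld.MEM ; no-port MEM/MEM
t=1 i1:ld.MEM ; no-port MEM/MEM
t=2 i2:ld.MEM ; RAW r3
t=3 i3/i4:mulh.MUL+xor.ALU ; 2-wide
t=4 i5/i6:sub.ALU+bne.BR ; 2-wide
t=5 i7/i8:and.ALU+st.MEM ; 2-wide
t=6 i9:ld.MEM ; WAW r3
t=7 i10/i11:xor.ALU+or.ALU ; 2-wide

CYCLES = 8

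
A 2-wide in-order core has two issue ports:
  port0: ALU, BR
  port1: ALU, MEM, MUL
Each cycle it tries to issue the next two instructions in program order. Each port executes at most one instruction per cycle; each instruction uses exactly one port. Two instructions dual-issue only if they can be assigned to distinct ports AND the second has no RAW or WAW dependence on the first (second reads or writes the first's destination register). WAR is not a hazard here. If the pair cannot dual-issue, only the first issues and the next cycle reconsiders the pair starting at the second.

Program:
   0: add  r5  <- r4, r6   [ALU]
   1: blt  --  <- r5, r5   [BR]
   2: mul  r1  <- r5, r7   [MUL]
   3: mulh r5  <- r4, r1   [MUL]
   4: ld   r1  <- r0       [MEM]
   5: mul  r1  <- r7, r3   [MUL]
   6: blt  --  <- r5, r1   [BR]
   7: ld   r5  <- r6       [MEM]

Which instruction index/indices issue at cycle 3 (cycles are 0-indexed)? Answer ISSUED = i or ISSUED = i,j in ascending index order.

ISSUED = 4

#0 head=0: add i0 RAW r5
#1 head=1: blt mul i1+i2 dual
#2 head=3: mulh i3 no-port MUL/MEM
#3 head=4: ld i4 no-port MEM/MUL
#4 head=5: mul i5 RAW r1
#5 head=6: blt ld i6+i7 dual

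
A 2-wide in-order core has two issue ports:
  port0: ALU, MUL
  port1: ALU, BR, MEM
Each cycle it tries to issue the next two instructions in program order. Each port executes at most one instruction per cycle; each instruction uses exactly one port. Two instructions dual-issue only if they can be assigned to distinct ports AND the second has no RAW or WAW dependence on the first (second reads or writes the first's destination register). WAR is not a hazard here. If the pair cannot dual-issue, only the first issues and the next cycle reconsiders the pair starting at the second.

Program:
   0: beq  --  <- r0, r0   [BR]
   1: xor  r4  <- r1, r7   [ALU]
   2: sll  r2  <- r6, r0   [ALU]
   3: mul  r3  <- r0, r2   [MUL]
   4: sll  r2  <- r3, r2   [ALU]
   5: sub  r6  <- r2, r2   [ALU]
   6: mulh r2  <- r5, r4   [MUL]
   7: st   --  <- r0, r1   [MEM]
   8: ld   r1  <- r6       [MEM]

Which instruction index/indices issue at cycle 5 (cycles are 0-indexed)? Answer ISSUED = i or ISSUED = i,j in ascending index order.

ISSUED = 7

c0: i0,i1 beq/xor  dual
c1: i2 sll  RAW r2
c2: i3 mul  RAW r3
c3: i4 sll  RAW r2
c4: i5,i6 sub/mulh  dual
c5: i7 st  no-port MEM/MEM
c6: i8 ld  tail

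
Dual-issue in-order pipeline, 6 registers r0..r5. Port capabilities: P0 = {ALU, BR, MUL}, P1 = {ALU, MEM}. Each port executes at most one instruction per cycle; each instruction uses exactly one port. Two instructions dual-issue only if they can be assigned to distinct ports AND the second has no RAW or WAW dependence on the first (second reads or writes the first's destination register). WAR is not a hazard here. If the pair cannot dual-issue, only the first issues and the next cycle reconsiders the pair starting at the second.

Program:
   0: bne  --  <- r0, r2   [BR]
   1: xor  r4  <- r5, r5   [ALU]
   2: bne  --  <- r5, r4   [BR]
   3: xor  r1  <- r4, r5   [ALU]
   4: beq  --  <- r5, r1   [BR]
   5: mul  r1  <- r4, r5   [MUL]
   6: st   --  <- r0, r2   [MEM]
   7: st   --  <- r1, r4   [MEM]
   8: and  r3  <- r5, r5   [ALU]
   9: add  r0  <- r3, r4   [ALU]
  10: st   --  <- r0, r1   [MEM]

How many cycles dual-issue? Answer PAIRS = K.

PAIRS = 4

t=0 i0+i1:bne;xor ; 2-wide
t=1 i2+i3:bne;xor ; 2-wide
t=2 i4:beq ; no-port BR/MUL
t=3 i5+i6:mul;st ; 2-wide
t=4 i7+i8:st;and ; 2-wide
t=5 i9:add ; RAW r0
t=6 i10:st ; tail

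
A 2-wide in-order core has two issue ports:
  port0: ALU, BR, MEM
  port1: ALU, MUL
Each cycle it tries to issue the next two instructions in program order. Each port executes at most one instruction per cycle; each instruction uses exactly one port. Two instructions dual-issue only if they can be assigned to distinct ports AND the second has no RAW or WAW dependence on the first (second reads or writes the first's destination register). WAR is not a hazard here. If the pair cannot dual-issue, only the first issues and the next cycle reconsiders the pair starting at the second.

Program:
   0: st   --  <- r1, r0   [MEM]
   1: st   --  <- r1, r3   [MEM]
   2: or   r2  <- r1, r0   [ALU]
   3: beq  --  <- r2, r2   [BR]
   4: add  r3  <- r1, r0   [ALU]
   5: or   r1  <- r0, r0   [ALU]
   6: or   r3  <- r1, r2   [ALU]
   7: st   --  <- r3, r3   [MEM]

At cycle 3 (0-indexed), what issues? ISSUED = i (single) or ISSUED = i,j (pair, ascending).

ISSUED = 5

#0 head=0: st.MEM i0 no-port MEM/MEM
#1 head=1: st.MEM;or.ALU i1&i2 dual
#2 head=3: beq.BR;add.ALU i3&i4 dual
#3 head=5: or.ALU i5 RAW r1
#4 head=6: or.ALU i6 RAW r3
#5 head=7: st.MEM i7 tail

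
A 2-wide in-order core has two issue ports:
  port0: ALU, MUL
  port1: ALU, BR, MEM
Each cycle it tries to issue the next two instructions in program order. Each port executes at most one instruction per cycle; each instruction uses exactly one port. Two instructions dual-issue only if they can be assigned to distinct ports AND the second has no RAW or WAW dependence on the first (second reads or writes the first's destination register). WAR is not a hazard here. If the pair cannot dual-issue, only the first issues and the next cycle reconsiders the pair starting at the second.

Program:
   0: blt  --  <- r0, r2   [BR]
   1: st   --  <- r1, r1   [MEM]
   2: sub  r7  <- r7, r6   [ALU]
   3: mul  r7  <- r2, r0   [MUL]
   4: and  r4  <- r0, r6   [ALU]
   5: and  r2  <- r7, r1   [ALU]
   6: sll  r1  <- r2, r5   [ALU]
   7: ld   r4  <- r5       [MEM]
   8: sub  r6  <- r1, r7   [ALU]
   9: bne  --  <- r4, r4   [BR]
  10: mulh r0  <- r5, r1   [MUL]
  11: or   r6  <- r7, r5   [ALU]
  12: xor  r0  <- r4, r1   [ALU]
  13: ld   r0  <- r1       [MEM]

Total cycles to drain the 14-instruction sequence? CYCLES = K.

  cy0 -> i0 (blt) no-port BR/MEM
  cy1 -> i1&i2 (st/sub) 2-wide
  cy2 -> i3&i4 (mul/and) 2-wide
  cy3 -> i5 (and) RAW r2
  cy4 -> i6&i7 (sll/ld) 2-wide
  cy5 -> i8&i9 (sub/bne) 2-wide
  cy6 -> i10&i11 (mulh/or) 2-wide
  cy7 -> i12 (xor) WAW r0
  cy8 -> i13 (ld) tail

CYCLES = 9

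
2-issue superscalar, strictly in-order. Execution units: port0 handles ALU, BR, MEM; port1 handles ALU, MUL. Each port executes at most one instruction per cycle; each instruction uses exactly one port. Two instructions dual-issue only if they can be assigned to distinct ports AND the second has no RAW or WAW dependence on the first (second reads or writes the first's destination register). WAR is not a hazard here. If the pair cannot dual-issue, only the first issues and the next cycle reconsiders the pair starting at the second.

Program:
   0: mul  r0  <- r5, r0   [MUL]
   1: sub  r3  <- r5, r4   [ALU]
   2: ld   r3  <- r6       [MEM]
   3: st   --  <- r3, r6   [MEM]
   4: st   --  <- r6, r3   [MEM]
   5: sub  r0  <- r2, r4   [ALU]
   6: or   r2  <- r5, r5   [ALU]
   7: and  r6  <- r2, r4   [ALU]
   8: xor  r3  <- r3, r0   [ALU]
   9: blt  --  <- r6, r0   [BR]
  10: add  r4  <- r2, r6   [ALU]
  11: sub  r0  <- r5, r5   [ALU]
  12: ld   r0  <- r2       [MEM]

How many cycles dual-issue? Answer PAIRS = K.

PAIRS = 4

t=0 i0+i1:mul.MUL/sub.ALU ; pair
t=1 i2:ld.MEM ; no-port MEM/MEM
t=2 i3:st.MEM ; no-port MEM/MEM
t=3 i4+i5:st.MEM/sub.ALU ; pair
t=4 i6:or.ALU ; RAW r2
t=5 i7+i8:and.ALU/xor.ALU ; pair
t=6 i9+i10:blt.BR/add.ALU ; pair
t=7 i11:sub.ALU ; WAW r0
t=8 i12:ld.MEM ; tail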